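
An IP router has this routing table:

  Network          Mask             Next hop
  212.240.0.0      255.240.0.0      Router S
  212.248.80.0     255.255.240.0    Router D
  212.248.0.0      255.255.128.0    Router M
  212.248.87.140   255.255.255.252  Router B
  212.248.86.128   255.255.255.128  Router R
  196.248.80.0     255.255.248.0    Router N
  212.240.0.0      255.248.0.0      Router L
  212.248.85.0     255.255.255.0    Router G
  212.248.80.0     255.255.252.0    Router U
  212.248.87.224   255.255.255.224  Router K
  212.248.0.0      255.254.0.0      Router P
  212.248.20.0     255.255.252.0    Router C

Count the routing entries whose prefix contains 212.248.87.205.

4

Prefixes containing 212.248.87.205:
  212.240.0.0/12 (212.240.0.0 - 212.255.255.255)
  212.248.0.0/15 (212.248.0.0 - 212.249.255.255)
  212.248.0.0/17 (212.248.0.0 - 212.248.127.255)
  212.248.80.0/20 (212.248.80.0 - 212.248.95.255)
Total matching entries: 4.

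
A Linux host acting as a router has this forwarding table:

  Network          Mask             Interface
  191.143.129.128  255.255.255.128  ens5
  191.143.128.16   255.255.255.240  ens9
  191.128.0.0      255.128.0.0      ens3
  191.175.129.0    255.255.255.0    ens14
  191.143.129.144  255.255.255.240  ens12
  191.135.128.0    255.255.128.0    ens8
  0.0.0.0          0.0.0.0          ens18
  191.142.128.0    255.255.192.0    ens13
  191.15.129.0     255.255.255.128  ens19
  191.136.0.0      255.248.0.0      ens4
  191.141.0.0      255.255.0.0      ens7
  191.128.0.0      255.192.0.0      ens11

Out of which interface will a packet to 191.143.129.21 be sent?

ens4

Routes whose prefix contains 191.143.129.21:
  0.0.0.0/0 (default, matches everything) -> ens18
  191.128.0.0/9 (191.128.0.0 - 191.255.255.255) -> ens3
  191.128.0.0/10 (191.128.0.0 - 191.191.255.255) -> ens11
  191.136.0.0/13 (191.136.0.0 - 191.143.255.255) -> ens4
More-specific entries that do NOT match:
  191.143.128.16/28 (191.143.128.16 - 191.143.128.31) does not contain 191.143.129.21
  191.143.129.144/28 (191.143.129.144 - 191.143.129.159) does not contain 191.143.129.21
  191.143.129.128/25 (191.143.129.128 - 191.143.129.255) does not contain 191.143.129.21
  191.15.129.0/25 (191.15.129.0 - 191.15.129.127) does not contain 191.143.129.21
  191.175.129.0/24 (191.175.129.0 - 191.175.129.255) does not contain 191.143.129.21
  191.142.128.0/18 (191.142.128.0 - 191.142.191.255) does not contain 191.143.129.21
  191.135.128.0/17 (191.135.128.0 - 191.135.255.255) does not contain 191.143.129.21
  191.141.0.0/16 (191.141.0.0 - 191.141.255.255) does not contain 191.143.129.21
Longest matching prefix is /13 -> interface ens4.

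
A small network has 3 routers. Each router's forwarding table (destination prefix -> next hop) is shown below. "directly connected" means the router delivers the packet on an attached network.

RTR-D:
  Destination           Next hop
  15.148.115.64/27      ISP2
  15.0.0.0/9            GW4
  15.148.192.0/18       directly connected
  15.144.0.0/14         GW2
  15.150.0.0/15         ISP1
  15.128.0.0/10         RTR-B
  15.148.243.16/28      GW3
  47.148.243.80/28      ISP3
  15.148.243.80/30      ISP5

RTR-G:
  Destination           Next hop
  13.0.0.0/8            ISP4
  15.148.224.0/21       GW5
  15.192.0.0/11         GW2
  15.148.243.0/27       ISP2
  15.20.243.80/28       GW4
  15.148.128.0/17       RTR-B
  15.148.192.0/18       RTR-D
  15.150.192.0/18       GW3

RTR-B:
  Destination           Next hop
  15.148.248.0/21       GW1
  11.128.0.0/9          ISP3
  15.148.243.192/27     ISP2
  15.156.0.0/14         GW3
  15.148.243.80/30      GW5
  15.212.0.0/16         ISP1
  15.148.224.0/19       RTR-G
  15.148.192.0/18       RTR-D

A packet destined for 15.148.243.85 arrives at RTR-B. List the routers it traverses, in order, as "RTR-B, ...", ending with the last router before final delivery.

RTR-B, RTR-G, RTR-D

At RTR-B: longest match for 15.148.243.85 is 15.148.224.0/19 -> RTR-G
At RTR-G: longest match for 15.148.243.85 is 15.148.192.0/18 -> RTR-D
At RTR-D: longest match for 15.148.243.85 is 15.148.192.0/18 -> directly connected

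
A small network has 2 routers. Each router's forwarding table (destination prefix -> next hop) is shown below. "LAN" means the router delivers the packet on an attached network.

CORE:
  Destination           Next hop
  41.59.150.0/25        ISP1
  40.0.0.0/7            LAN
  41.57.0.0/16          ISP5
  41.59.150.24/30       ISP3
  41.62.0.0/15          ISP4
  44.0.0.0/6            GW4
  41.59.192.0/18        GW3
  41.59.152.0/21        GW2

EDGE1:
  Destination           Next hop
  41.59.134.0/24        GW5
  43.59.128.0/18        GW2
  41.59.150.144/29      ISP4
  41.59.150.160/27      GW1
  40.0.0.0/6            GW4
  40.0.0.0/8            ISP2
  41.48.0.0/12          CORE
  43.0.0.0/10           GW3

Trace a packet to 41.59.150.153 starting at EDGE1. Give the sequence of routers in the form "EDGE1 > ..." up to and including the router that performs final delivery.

EDGE1 > CORE

At EDGE1: longest match for 41.59.150.153 is 41.48.0.0/12 -> CORE
At CORE: longest match for 41.59.150.153 is 40.0.0.0/7 -> LAN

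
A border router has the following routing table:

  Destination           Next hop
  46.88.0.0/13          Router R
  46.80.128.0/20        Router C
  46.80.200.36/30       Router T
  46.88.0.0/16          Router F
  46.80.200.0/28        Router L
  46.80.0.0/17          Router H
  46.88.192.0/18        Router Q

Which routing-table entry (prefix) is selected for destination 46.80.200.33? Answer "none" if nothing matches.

none

46.80.200.33 is outside every listed prefix and there is no default route.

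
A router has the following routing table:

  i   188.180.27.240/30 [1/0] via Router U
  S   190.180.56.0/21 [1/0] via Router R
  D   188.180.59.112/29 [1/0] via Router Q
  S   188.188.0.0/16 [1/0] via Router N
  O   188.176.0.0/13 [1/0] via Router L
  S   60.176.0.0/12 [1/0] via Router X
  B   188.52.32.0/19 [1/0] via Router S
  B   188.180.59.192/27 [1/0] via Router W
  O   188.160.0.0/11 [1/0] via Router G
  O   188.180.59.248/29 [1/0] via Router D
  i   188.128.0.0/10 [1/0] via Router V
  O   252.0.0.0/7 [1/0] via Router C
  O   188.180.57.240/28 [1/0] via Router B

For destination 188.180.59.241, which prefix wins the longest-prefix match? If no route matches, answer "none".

188.176.0.0/13

Entries matching 188.180.59.241:
  188.128.0.0/10 (188.128.0.0 - 188.191.255.255)
  188.160.0.0/11 (188.160.0.0 - 188.191.255.255)
  188.176.0.0/13 (188.176.0.0 - 188.183.255.255)
Most specific is 188.176.0.0/13.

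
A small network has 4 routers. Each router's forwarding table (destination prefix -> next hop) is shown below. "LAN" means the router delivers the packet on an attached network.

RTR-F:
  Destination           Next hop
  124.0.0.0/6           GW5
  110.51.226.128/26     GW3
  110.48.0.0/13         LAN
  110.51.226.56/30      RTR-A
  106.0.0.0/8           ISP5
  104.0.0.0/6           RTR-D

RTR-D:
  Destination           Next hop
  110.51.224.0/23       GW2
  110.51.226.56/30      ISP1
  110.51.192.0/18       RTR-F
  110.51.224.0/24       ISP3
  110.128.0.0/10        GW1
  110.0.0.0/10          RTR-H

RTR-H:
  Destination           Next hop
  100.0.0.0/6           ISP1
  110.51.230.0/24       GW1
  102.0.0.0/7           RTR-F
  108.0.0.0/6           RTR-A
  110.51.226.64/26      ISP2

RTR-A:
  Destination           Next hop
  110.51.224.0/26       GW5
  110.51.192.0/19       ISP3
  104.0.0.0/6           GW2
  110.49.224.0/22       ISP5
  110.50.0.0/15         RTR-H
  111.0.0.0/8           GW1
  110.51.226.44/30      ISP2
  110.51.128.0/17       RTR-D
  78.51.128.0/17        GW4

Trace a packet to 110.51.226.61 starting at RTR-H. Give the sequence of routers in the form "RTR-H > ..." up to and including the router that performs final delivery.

At RTR-H: longest match for 110.51.226.61 is 108.0.0.0/6 -> RTR-A
At RTR-A: longest match for 110.51.226.61 is 110.51.128.0/17 -> RTR-D
At RTR-D: longest match for 110.51.226.61 is 110.51.192.0/18 -> RTR-F
At RTR-F: longest match for 110.51.226.61 is 110.48.0.0/13 -> LAN

RTR-H > RTR-A > RTR-D > RTR-F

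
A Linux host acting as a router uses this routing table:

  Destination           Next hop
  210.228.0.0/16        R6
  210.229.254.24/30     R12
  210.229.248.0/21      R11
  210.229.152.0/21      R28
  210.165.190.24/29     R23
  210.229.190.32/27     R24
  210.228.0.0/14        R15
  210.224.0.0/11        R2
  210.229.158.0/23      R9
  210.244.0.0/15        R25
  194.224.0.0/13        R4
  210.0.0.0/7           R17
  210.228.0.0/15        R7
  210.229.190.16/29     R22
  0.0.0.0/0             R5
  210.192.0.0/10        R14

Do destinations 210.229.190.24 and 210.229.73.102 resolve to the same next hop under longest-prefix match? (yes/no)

210.229.190.24: longest match 210.228.0.0/15 -> R7
210.229.73.102: longest match 210.228.0.0/15 -> R7

yes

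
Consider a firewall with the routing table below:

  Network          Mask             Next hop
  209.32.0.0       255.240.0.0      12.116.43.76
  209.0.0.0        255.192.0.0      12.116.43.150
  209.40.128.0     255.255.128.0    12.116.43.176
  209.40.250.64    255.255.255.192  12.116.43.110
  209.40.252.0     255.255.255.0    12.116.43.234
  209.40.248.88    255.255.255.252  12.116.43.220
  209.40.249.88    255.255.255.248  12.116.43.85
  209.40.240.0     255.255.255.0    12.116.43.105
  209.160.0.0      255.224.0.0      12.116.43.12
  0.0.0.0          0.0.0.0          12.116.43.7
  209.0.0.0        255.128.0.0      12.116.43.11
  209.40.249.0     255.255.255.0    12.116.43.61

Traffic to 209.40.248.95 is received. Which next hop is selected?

Routes whose prefix contains 209.40.248.95:
  0.0.0.0/0 (default, matches everything) -> 12.116.43.7
  209.0.0.0/9 (209.0.0.0 - 209.127.255.255) -> 12.116.43.11
  209.0.0.0/10 (209.0.0.0 - 209.63.255.255) -> 12.116.43.150
  209.32.0.0/12 (209.32.0.0 - 209.47.255.255) -> 12.116.43.76
  209.40.128.0/17 (209.40.128.0 - 209.40.255.255) -> 12.116.43.176
More-specific entries that do NOT match:
  209.40.248.88/30 (209.40.248.88 - 209.40.248.91) does not contain 209.40.248.95
  209.40.249.88/29 (209.40.249.88 - 209.40.249.95) does not contain 209.40.248.95
  209.40.250.64/26 (209.40.250.64 - 209.40.250.127) does not contain 209.40.248.95
  209.40.252.0/24 (209.40.252.0 - 209.40.252.255) does not contain 209.40.248.95
  209.40.240.0/24 (209.40.240.0 - 209.40.240.255) does not contain 209.40.248.95
  209.40.249.0/24 (209.40.249.0 - 209.40.249.255) does not contain 209.40.248.95
Longest matching prefix is /17 -> next hop 12.116.43.176.

12.116.43.176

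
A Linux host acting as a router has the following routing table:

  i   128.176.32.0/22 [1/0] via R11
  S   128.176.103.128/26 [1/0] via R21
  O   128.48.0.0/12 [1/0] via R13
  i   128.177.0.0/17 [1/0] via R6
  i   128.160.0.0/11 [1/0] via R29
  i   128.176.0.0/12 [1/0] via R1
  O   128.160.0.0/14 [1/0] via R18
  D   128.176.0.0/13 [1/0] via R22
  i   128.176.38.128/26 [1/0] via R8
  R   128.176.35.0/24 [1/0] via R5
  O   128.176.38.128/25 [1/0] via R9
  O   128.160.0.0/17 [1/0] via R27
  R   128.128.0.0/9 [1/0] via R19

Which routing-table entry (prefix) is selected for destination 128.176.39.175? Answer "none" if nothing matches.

128.176.0.0/13

Entries matching 128.176.39.175:
  128.128.0.0/9 (128.128.0.0 - 128.255.255.255)
  128.160.0.0/11 (128.160.0.0 - 128.191.255.255)
  128.176.0.0/12 (128.176.0.0 - 128.191.255.255)
  128.176.0.0/13 (128.176.0.0 - 128.183.255.255)
Most specific is 128.176.0.0/13.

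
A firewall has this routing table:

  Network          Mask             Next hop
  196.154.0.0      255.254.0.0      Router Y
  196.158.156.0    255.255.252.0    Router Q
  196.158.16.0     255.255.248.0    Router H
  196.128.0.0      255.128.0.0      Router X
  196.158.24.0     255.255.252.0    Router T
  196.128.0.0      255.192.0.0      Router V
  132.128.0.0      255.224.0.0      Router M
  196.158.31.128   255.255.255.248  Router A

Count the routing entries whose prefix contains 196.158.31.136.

2

Prefixes containing 196.158.31.136:
  196.128.0.0/9 (196.128.0.0 - 196.255.255.255)
  196.128.0.0/10 (196.128.0.0 - 196.191.255.255)
Total matching entries: 2.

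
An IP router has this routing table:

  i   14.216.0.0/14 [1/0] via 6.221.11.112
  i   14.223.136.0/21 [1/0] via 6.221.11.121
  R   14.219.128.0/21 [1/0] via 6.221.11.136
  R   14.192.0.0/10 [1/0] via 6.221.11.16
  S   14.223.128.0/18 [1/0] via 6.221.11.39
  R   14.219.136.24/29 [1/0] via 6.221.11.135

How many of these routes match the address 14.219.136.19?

Prefixes containing 14.219.136.19:
  14.192.0.0/10 (14.192.0.0 - 14.255.255.255)
  14.216.0.0/14 (14.216.0.0 - 14.219.255.255)
Total matching entries: 2.

2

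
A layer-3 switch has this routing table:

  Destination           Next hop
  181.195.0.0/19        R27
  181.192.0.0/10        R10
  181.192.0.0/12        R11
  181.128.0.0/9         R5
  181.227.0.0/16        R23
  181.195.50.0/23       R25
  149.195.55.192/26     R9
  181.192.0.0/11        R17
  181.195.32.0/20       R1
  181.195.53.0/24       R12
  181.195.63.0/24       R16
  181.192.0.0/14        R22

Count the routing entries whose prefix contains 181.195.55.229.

5

Prefixes containing 181.195.55.229:
  181.128.0.0/9 (181.128.0.0 - 181.255.255.255)
  181.192.0.0/10 (181.192.0.0 - 181.255.255.255)
  181.192.0.0/11 (181.192.0.0 - 181.223.255.255)
  181.192.0.0/12 (181.192.0.0 - 181.207.255.255)
  181.192.0.0/14 (181.192.0.0 - 181.195.255.255)
Total matching entries: 5.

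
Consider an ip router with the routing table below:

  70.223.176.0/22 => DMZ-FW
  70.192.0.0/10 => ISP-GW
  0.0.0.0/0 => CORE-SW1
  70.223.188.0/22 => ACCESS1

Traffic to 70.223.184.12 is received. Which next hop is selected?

Routes whose prefix contains 70.223.184.12:
  0.0.0.0/0 (default, matches everything) -> CORE-SW1
  70.192.0.0/10 (70.192.0.0 - 70.255.255.255) -> ISP-GW
More-specific entries that do NOT match:
  70.223.176.0/22 (70.223.176.0 - 70.223.179.255) does not contain 70.223.184.12
  70.223.188.0/22 (70.223.188.0 - 70.223.191.255) does not contain 70.223.184.12
Longest matching prefix is /10 -> next hop ISP-GW.

ISP-GW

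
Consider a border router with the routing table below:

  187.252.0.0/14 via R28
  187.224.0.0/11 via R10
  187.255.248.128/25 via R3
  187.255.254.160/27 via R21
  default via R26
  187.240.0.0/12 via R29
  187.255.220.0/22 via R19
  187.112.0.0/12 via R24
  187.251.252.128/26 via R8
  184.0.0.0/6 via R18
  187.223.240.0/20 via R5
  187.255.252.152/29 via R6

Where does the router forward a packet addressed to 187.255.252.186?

Routes whose prefix contains 187.255.252.186:
  0.0.0.0/0 (default, matches everything) -> R26
  184.0.0.0/6 (184.0.0.0 - 187.255.255.255) -> R18
  187.224.0.0/11 (187.224.0.0 - 187.255.255.255) -> R10
  187.240.0.0/12 (187.240.0.0 - 187.255.255.255) -> R29
  187.252.0.0/14 (187.252.0.0 - 187.255.255.255) -> R28
More-specific entries that do NOT match:
  187.255.252.152/29 (187.255.252.152 - 187.255.252.159) does not contain 187.255.252.186
  187.255.254.160/27 (187.255.254.160 - 187.255.254.191) does not contain 187.255.252.186
  187.251.252.128/26 (187.251.252.128 - 187.251.252.191) does not contain 187.255.252.186
  187.255.248.128/25 (187.255.248.128 - 187.255.248.255) does not contain 187.255.252.186
  187.255.220.0/22 (187.255.220.0 - 187.255.223.255) does not contain 187.255.252.186
  187.223.240.0/20 (187.223.240.0 - 187.223.255.255) does not contain 187.255.252.186
Longest matching prefix is /14 -> next hop R28.

R28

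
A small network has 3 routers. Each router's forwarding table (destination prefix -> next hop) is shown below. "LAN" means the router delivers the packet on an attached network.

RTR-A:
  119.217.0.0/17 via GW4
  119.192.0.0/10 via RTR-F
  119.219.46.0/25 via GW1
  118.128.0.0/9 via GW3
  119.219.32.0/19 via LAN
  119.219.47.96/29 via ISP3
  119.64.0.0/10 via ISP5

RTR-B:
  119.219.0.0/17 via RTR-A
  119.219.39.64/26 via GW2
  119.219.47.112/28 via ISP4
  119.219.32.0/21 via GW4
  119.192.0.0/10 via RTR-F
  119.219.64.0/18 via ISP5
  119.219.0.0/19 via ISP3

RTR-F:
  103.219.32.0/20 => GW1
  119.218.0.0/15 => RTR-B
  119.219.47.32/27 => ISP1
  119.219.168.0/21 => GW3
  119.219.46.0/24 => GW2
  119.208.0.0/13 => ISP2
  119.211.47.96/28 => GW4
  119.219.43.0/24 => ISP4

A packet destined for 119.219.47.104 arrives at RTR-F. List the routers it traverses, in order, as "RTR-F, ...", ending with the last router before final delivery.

At RTR-F: longest match for 119.219.47.104 is 119.218.0.0/15 -> RTR-B
At RTR-B: longest match for 119.219.47.104 is 119.219.0.0/17 -> RTR-A
At RTR-A: longest match for 119.219.47.104 is 119.219.32.0/19 -> LAN

RTR-F, RTR-B, RTR-A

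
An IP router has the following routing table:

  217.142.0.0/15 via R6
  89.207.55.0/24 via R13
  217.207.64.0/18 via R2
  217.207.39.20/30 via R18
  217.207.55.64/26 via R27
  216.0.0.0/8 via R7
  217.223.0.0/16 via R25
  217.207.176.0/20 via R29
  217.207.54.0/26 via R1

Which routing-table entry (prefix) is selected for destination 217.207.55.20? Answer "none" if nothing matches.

none

217.207.55.20 is outside every listed prefix and there is no default route.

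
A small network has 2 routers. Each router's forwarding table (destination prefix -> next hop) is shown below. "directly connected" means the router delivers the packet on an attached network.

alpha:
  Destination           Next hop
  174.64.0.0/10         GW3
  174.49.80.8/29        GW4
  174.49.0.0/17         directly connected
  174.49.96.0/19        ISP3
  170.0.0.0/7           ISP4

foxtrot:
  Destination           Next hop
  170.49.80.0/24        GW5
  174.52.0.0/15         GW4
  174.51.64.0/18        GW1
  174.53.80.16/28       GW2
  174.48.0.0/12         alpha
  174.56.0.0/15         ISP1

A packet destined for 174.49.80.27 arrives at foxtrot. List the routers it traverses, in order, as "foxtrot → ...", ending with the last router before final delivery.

At foxtrot: longest match for 174.49.80.27 is 174.48.0.0/12 -> alpha
At alpha: longest match for 174.49.80.27 is 174.49.0.0/17 -> directly connected

foxtrot → alpha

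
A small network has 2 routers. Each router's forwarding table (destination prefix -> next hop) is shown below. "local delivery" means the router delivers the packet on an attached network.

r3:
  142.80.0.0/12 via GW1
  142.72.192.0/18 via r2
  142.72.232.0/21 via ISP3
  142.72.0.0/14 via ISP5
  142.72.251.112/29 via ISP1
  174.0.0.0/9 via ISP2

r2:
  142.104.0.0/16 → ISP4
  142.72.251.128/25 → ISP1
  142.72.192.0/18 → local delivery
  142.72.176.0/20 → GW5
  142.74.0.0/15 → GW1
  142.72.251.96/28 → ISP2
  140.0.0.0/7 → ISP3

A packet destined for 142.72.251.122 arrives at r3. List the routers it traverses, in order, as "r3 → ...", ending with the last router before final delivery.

At r3: longest match for 142.72.251.122 is 142.72.192.0/18 -> r2
At r2: longest match for 142.72.251.122 is 142.72.192.0/18 -> local delivery

r3 → r2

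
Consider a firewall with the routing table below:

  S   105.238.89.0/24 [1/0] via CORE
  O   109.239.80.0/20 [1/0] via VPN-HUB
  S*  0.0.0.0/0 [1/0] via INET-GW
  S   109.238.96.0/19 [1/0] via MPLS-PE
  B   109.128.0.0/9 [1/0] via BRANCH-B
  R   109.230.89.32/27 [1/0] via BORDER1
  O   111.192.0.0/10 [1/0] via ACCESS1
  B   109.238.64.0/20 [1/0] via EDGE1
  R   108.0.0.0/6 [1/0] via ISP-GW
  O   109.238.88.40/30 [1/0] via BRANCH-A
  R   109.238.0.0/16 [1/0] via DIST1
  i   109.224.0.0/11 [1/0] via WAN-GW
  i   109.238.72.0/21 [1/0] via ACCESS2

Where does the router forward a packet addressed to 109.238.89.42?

DIST1

Routes whose prefix contains 109.238.89.42:
  0.0.0.0/0 (default, matches everything) -> INET-GW
  108.0.0.0/6 (108.0.0.0 - 111.255.255.255) -> ISP-GW
  109.128.0.0/9 (109.128.0.0 - 109.255.255.255) -> BRANCH-B
  109.224.0.0/11 (109.224.0.0 - 109.255.255.255) -> WAN-GW
  109.238.0.0/16 (109.238.0.0 - 109.238.255.255) -> DIST1
More-specific entries that do NOT match:
  109.238.88.40/30 (109.238.88.40 - 109.238.88.43) does not contain 109.238.89.42
  109.230.89.32/27 (109.230.89.32 - 109.230.89.63) does not contain 109.238.89.42
  105.238.89.0/24 (105.238.89.0 - 105.238.89.255) does not contain 109.238.89.42
  109.238.72.0/21 (109.238.72.0 - 109.238.79.255) does not contain 109.238.89.42
  109.239.80.0/20 (109.239.80.0 - 109.239.95.255) does not contain 109.238.89.42
  109.238.64.0/20 (109.238.64.0 - 109.238.79.255) does not contain 109.238.89.42
  109.238.96.0/19 (109.238.96.0 - 109.238.127.255) does not contain 109.238.89.42
Longest matching prefix is /16 -> next hop DIST1.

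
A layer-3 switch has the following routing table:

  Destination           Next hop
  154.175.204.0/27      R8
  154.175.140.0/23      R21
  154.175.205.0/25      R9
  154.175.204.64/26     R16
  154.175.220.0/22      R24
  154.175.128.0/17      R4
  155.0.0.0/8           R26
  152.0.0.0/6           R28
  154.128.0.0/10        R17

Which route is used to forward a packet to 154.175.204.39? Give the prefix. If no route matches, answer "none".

Entries matching 154.175.204.39:
  152.0.0.0/6 (152.0.0.0 - 155.255.255.255)
  154.128.0.0/10 (154.128.0.0 - 154.191.255.255)
  154.175.128.0/17 (154.175.128.0 - 154.175.255.255)
Most specific is 154.175.128.0/17.

154.175.128.0/17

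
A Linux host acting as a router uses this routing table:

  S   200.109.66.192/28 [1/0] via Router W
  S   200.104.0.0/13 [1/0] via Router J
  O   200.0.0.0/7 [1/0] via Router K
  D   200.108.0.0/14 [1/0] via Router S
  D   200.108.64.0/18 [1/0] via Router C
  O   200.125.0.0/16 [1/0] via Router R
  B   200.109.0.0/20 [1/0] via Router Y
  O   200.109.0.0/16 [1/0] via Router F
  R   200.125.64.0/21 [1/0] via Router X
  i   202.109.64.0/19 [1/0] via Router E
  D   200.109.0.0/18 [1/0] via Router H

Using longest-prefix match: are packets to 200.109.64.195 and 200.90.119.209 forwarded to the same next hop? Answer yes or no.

no

200.109.64.195: longest match 200.109.0.0/16 -> Router F
200.90.119.209: longest match 200.0.0.0/7 -> Router K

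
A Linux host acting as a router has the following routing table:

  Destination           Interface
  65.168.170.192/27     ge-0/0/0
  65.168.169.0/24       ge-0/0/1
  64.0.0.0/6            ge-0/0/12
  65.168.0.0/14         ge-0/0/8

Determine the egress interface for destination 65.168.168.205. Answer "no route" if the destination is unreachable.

ge-0/0/8

Routes whose prefix contains 65.168.168.205:
  64.0.0.0/6 (64.0.0.0 - 67.255.255.255) -> ge-0/0/12
  65.168.0.0/14 (65.168.0.0 - 65.171.255.255) -> ge-0/0/8
More-specific entries that do NOT match:
  65.168.170.192/27 (65.168.170.192 - 65.168.170.223) does not contain 65.168.168.205
  65.168.169.0/24 (65.168.169.0 - 65.168.169.255) does not contain 65.168.168.205
Longest matching prefix is /14 -> interface ge-0/0/8.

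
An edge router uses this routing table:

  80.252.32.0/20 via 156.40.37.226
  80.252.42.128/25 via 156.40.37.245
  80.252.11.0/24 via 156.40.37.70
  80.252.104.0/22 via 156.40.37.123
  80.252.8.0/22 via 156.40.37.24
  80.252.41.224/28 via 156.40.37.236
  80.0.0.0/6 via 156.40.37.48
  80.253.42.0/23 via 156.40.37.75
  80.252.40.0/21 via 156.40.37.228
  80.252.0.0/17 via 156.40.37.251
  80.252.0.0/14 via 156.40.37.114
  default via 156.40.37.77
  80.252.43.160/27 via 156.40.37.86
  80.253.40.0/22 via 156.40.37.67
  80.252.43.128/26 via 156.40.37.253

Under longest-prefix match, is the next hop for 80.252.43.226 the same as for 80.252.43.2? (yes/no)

yes

80.252.43.226: longest match 80.252.40.0/21 -> 156.40.37.228
80.252.43.2: longest match 80.252.40.0/21 -> 156.40.37.228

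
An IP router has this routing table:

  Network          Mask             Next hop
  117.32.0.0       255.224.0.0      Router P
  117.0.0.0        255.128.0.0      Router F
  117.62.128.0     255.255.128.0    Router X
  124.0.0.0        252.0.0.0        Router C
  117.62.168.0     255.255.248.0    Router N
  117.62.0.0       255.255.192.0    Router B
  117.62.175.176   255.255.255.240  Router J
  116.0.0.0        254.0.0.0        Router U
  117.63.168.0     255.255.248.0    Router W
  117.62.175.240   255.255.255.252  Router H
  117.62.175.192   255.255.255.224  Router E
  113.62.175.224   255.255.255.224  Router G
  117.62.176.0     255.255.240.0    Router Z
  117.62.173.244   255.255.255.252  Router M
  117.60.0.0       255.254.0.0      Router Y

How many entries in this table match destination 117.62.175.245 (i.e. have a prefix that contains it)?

5

Prefixes containing 117.62.175.245:
  116.0.0.0/7 (116.0.0.0 - 117.255.255.255)
  117.0.0.0/9 (117.0.0.0 - 117.127.255.255)
  117.32.0.0/11 (117.32.0.0 - 117.63.255.255)
  117.62.128.0/17 (117.62.128.0 - 117.62.255.255)
  117.62.168.0/21 (117.62.168.0 - 117.62.175.255)
Total matching entries: 5.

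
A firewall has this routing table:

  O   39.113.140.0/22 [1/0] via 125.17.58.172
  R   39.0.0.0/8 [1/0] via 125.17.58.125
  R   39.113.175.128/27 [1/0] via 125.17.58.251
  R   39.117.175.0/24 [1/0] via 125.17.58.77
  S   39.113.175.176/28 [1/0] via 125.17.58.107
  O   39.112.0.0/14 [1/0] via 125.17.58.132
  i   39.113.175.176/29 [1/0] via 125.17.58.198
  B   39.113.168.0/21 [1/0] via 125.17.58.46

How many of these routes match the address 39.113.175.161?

Prefixes containing 39.113.175.161:
  39.0.0.0/8 (39.0.0.0 - 39.255.255.255)
  39.112.0.0/14 (39.112.0.0 - 39.115.255.255)
  39.113.168.0/21 (39.113.168.0 - 39.113.175.255)
Total matching entries: 3.

3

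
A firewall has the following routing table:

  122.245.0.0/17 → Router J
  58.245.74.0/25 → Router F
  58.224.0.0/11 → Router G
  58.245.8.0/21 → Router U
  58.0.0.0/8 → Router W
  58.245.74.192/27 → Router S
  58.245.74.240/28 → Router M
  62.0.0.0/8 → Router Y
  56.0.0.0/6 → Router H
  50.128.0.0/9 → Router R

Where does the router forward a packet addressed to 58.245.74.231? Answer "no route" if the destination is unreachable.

Router G

Routes whose prefix contains 58.245.74.231:
  56.0.0.0/6 (56.0.0.0 - 59.255.255.255) -> Router H
  58.0.0.0/8 (58.0.0.0 - 58.255.255.255) -> Router W
  58.224.0.0/11 (58.224.0.0 - 58.255.255.255) -> Router G
More-specific entries that do NOT match:
  58.245.74.240/28 (58.245.74.240 - 58.245.74.255) does not contain 58.245.74.231
  58.245.74.192/27 (58.245.74.192 - 58.245.74.223) does not contain 58.245.74.231
  58.245.74.0/25 (58.245.74.0 - 58.245.74.127) does not contain 58.245.74.231
  58.245.8.0/21 (58.245.8.0 - 58.245.15.255) does not contain 58.245.74.231
  122.245.0.0/17 (122.245.0.0 - 122.245.127.255) does not contain 58.245.74.231
Longest matching prefix is /11 -> next hop Router G.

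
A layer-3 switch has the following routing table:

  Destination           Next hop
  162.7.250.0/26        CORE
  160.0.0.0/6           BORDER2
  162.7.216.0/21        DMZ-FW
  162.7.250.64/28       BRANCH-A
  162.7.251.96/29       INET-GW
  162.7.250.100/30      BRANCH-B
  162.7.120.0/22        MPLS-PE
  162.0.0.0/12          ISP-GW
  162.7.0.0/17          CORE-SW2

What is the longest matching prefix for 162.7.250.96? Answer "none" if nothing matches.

162.0.0.0/12

Entries matching 162.7.250.96:
  160.0.0.0/6 (160.0.0.0 - 163.255.255.255)
  162.0.0.0/12 (162.0.0.0 - 162.15.255.255)
Most specific is 162.0.0.0/12.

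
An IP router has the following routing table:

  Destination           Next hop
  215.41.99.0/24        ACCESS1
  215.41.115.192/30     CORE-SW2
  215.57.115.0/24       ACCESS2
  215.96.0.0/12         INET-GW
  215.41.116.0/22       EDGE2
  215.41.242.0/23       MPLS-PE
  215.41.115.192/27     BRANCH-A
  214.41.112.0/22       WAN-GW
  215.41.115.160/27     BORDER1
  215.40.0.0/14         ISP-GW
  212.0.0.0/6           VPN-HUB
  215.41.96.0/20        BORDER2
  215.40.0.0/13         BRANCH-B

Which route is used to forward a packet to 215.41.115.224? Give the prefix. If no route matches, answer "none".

215.40.0.0/14

Entries matching 215.41.115.224:
  212.0.0.0/6 (212.0.0.0 - 215.255.255.255)
  215.40.0.0/13 (215.40.0.0 - 215.47.255.255)
  215.40.0.0/14 (215.40.0.0 - 215.43.255.255)
Most specific is 215.40.0.0/14.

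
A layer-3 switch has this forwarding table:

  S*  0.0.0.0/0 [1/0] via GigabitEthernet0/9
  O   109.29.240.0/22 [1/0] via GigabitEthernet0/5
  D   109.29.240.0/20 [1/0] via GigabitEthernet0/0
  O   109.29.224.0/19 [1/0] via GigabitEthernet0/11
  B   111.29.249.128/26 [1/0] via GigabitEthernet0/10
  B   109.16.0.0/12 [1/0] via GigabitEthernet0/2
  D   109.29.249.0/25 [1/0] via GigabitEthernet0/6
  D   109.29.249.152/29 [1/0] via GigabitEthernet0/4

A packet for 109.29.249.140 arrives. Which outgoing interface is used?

Routes whose prefix contains 109.29.249.140:
  0.0.0.0/0 (default, matches everything) -> GigabitEthernet0/9
  109.16.0.0/12 (109.16.0.0 - 109.31.255.255) -> GigabitEthernet0/2
  109.29.224.0/19 (109.29.224.0 - 109.29.255.255) -> GigabitEthernet0/11
  109.29.240.0/20 (109.29.240.0 - 109.29.255.255) -> GigabitEthernet0/0
More-specific entries that do NOT match:
  109.29.249.152/29 (109.29.249.152 - 109.29.249.159) does not contain 109.29.249.140
  111.29.249.128/26 (111.29.249.128 - 111.29.249.191) does not contain 109.29.249.140
  109.29.249.0/25 (109.29.249.0 - 109.29.249.127) does not contain 109.29.249.140
  109.29.240.0/22 (109.29.240.0 - 109.29.243.255) does not contain 109.29.249.140
Longest matching prefix is /20 -> interface GigabitEthernet0/0.

GigabitEthernet0/0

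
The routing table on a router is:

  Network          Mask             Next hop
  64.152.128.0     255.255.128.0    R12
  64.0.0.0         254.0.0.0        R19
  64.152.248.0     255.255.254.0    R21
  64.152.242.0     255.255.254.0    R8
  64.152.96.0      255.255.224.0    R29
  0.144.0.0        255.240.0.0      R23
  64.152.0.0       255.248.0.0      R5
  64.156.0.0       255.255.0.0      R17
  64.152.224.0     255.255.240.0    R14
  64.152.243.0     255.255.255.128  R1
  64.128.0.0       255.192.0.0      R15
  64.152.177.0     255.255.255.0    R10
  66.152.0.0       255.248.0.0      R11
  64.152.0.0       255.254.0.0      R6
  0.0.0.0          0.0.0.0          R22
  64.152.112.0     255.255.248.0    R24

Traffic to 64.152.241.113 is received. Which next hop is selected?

Routes whose prefix contains 64.152.241.113:
  0.0.0.0/0 (default, matches everything) -> R22
  64.0.0.0/7 (64.0.0.0 - 65.255.255.255) -> R19
  64.128.0.0/10 (64.128.0.0 - 64.191.255.255) -> R15
  64.152.0.0/13 (64.152.0.0 - 64.159.255.255) -> R5
  64.152.0.0/15 (64.152.0.0 - 64.153.255.255) -> R6
  64.152.128.0/17 (64.152.128.0 - 64.152.255.255) -> R12
More-specific entries that do NOT match:
  64.152.243.0/25 (64.152.243.0 - 64.152.243.127) does not contain 64.152.241.113
  64.152.177.0/24 (64.152.177.0 - 64.152.177.255) does not contain 64.152.241.113
  64.152.248.0/23 (64.152.248.0 - 64.152.249.255) does not contain 64.152.241.113
  64.152.242.0/23 (64.152.242.0 - 64.152.243.255) does not contain 64.152.241.113
  64.152.112.0/21 (64.152.112.0 - 64.152.119.255) does not contain 64.152.241.113
  64.152.224.0/20 (64.152.224.0 - 64.152.239.255) does not contain 64.152.241.113
  64.152.96.0/19 (64.152.96.0 - 64.152.127.255) does not contain 64.152.241.113
Longest matching prefix is /17 -> next hop R12.

R12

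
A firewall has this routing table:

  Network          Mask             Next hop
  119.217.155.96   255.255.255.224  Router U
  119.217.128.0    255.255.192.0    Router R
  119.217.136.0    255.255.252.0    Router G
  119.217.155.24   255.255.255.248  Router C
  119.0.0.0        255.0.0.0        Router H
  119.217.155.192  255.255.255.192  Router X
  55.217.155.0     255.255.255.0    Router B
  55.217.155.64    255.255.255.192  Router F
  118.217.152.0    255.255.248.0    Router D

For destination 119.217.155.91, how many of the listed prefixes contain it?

2

Prefixes containing 119.217.155.91:
  119.0.0.0/8 (119.0.0.0 - 119.255.255.255)
  119.217.128.0/18 (119.217.128.0 - 119.217.191.255)
Total matching entries: 2.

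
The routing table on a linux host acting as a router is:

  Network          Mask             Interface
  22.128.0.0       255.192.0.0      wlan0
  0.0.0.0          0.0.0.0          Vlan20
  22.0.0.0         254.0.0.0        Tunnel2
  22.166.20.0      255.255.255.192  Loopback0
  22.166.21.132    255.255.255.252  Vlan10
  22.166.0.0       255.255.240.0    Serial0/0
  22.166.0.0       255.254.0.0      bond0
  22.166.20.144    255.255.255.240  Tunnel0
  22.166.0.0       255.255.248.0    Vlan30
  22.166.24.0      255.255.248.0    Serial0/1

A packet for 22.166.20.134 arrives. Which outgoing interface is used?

Routes whose prefix contains 22.166.20.134:
  0.0.0.0/0 (default, matches everything) -> Vlan20
  22.0.0.0/7 (22.0.0.0 - 23.255.255.255) -> Tunnel2
  22.128.0.0/10 (22.128.0.0 - 22.191.255.255) -> wlan0
  22.166.0.0/15 (22.166.0.0 - 22.167.255.255) -> bond0
More-specific entries that do NOT match:
  22.166.21.132/30 (22.166.21.132 - 22.166.21.135) does not contain 22.166.20.134
  22.166.20.144/28 (22.166.20.144 - 22.166.20.159) does not contain 22.166.20.134
  22.166.20.0/26 (22.166.20.0 - 22.166.20.63) does not contain 22.166.20.134
  22.166.0.0/21 (22.166.0.0 - 22.166.7.255) does not contain 22.166.20.134
  22.166.24.0/21 (22.166.24.0 - 22.166.31.255) does not contain 22.166.20.134
  22.166.0.0/20 (22.166.0.0 - 22.166.15.255) does not contain 22.166.20.134
Longest matching prefix is /15 -> interface bond0.

bond0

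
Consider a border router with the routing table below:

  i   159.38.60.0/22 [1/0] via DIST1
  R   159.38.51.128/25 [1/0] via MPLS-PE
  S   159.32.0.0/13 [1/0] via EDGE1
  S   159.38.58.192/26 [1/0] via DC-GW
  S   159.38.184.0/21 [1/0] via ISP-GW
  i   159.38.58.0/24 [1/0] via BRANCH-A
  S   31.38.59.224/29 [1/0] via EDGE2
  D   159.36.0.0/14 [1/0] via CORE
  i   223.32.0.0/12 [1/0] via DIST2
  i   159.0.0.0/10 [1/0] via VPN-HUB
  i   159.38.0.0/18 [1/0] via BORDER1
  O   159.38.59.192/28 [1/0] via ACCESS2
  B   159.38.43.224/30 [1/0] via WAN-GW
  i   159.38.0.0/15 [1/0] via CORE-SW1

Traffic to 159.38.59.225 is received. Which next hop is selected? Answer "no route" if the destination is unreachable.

BORDER1

Routes whose prefix contains 159.38.59.225:
  159.0.0.0/10 (159.0.0.0 - 159.63.255.255) -> VPN-HUB
  159.32.0.0/13 (159.32.0.0 - 159.39.255.255) -> EDGE1
  159.36.0.0/14 (159.36.0.0 - 159.39.255.255) -> CORE
  159.38.0.0/15 (159.38.0.0 - 159.39.255.255) -> CORE-SW1
  159.38.0.0/18 (159.38.0.0 - 159.38.63.255) -> BORDER1
More-specific entries that do NOT match:
  159.38.43.224/30 (159.38.43.224 - 159.38.43.227) does not contain 159.38.59.225
  31.38.59.224/29 (31.38.59.224 - 31.38.59.231) does not contain 159.38.59.225
  159.38.59.192/28 (159.38.59.192 - 159.38.59.207) does not contain 159.38.59.225
  159.38.58.192/26 (159.38.58.192 - 159.38.58.255) does not contain 159.38.59.225
  159.38.51.128/25 (159.38.51.128 - 159.38.51.255) does not contain 159.38.59.225
  159.38.58.0/24 (159.38.58.0 - 159.38.58.255) does not contain 159.38.59.225
  159.38.60.0/22 (159.38.60.0 - 159.38.63.255) does not contain 159.38.59.225
  159.38.184.0/21 (159.38.184.0 - 159.38.191.255) does not contain 159.38.59.225
Longest matching prefix is /18 -> next hop BORDER1.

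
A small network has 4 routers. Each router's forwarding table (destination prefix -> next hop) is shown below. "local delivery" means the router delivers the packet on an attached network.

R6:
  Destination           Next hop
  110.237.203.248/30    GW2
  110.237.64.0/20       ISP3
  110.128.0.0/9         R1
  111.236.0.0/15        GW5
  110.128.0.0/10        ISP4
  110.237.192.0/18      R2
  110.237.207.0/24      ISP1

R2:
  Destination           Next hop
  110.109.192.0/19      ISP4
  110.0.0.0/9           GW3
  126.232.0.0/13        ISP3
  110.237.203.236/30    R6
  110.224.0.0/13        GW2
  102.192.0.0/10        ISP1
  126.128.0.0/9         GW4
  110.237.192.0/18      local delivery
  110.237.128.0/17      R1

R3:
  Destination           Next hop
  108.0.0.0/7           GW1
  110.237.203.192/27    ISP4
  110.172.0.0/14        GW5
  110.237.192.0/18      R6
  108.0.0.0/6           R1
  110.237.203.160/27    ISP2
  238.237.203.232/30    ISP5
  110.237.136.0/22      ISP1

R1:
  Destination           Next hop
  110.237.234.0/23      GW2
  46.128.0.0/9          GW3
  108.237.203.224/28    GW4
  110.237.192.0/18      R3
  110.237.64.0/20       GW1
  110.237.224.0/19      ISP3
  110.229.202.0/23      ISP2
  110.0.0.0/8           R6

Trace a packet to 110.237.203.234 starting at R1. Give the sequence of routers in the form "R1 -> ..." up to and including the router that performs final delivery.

R1 -> R3 -> R6 -> R2

At R1: longest match for 110.237.203.234 is 110.237.192.0/18 -> R3
At R3: longest match for 110.237.203.234 is 110.237.192.0/18 -> R6
At R6: longest match for 110.237.203.234 is 110.237.192.0/18 -> R2
At R2: longest match for 110.237.203.234 is 110.237.192.0/18 -> local delivery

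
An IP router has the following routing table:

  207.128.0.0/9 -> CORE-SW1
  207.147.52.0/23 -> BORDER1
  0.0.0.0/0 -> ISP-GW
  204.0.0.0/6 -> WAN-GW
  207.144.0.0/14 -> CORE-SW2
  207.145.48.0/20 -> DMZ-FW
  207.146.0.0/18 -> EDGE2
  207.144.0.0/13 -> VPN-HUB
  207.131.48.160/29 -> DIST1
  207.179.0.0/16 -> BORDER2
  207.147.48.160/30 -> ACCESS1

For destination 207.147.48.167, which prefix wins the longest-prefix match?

Entries matching 207.147.48.167:
  0.0.0.0/0 (default, matches everything)
  204.0.0.0/6 (204.0.0.0 - 207.255.255.255)
  207.128.0.0/9 (207.128.0.0 - 207.255.255.255)
  207.144.0.0/13 (207.144.0.0 - 207.151.255.255)
  207.144.0.0/14 (207.144.0.0 - 207.147.255.255)
Most specific is 207.144.0.0/14.

207.144.0.0/14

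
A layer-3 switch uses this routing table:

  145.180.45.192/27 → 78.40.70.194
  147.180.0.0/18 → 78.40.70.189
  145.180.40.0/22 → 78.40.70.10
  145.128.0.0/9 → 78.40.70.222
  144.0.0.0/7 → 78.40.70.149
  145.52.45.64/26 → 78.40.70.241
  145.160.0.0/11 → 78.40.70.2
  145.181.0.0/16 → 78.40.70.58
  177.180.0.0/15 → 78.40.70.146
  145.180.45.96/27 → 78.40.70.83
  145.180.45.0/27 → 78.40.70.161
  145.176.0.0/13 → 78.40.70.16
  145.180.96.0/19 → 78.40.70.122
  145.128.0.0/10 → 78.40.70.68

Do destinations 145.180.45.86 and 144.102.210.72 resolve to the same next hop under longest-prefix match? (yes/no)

145.180.45.86: longest match 145.176.0.0/13 -> 78.40.70.16
144.102.210.72: longest match 144.0.0.0/7 -> 78.40.70.149

no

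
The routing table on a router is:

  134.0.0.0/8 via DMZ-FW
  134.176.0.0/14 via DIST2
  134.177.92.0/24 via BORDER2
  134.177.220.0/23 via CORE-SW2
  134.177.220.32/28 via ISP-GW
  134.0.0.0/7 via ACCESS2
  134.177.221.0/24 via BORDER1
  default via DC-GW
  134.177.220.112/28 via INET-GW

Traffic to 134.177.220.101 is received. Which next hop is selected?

Routes whose prefix contains 134.177.220.101:
  0.0.0.0/0 (default, matches everything) -> DC-GW
  134.0.0.0/7 (134.0.0.0 - 135.255.255.255) -> ACCESS2
  134.0.0.0/8 (134.0.0.0 - 134.255.255.255) -> DMZ-FW
  134.176.0.0/14 (134.176.0.0 - 134.179.255.255) -> DIST2
  134.177.220.0/23 (134.177.220.0 - 134.177.221.255) -> CORE-SW2
More-specific entries that do NOT match:
  134.177.220.32/28 (134.177.220.32 - 134.177.220.47) does not contain 134.177.220.101
  134.177.220.112/28 (134.177.220.112 - 134.177.220.127) does not contain 134.177.220.101
  134.177.92.0/24 (134.177.92.0 - 134.177.92.255) does not contain 134.177.220.101
  134.177.221.0/24 (134.177.221.0 - 134.177.221.255) does not contain 134.177.220.101
Longest matching prefix is /23 -> next hop CORE-SW2.

CORE-SW2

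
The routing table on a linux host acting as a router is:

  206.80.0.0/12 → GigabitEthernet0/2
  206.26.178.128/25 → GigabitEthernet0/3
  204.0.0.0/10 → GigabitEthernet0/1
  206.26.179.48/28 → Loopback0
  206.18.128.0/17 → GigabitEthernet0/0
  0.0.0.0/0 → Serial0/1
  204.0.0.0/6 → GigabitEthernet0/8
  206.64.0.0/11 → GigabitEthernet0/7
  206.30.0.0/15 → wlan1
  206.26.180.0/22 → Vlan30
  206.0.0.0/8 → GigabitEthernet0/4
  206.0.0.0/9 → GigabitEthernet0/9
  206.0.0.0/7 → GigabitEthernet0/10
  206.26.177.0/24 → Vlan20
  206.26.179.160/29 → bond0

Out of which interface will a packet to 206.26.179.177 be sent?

GigabitEthernet0/9

Routes whose prefix contains 206.26.179.177:
  0.0.0.0/0 (default, matches everything) -> Serial0/1
  204.0.0.0/6 (204.0.0.0 - 207.255.255.255) -> GigabitEthernet0/8
  206.0.0.0/7 (206.0.0.0 - 207.255.255.255) -> GigabitEthernet0/10
  206.0.0.0/8 (206.0.0.0 - 206.255.255.255) -> GigabitEthernet0/4
  206.0.0.0/9 (206.0.0.0 - 206.127.255.255) -> GigabitEthernet0/9
More-specific entries that do NOT match:
  206.26.179.160/29 (206.26.179.160 - 206.26.179.167) does not contain 206.26.179.177
  206.26.179.48/28 (206.26.179.48 - 206.26.179.63) does not contain 206.26.179.177
  206.26.178.128/25 (206.26.178.128 - 206.26.178.255) does not contain 206.26.179.177
  206.26.177.0/24 (206.26.177.0 - 206.26.177.255) does not contain 206.26.179.177
  206.26.180.0/22 (206.26.180.0 - 206.26.183.255) does not contain 206.26.179.177
  206.18.128.0/17 (206.18.128.0 - 206.18.255.255) does not contain 206.26.179.177
  206.30.0.0/15 (206.30.0.0 - 206.31.255.255) does not contain 206.26.179.177
  206.80.0.0/12 (206.80.0.0 - 206.95.255.255) does not contain 206.26.179.177
  206.64.0.0/11 (206.64.0.0 - 206.95.255.255) does not contain 206.26.179.177
  204.0.0.0/10 (204.0.0.0 - 204.63.255.255) does not contain 206.26.179.177
Longest matching prefix is /9 -> interface GigabitEthernet0/9.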